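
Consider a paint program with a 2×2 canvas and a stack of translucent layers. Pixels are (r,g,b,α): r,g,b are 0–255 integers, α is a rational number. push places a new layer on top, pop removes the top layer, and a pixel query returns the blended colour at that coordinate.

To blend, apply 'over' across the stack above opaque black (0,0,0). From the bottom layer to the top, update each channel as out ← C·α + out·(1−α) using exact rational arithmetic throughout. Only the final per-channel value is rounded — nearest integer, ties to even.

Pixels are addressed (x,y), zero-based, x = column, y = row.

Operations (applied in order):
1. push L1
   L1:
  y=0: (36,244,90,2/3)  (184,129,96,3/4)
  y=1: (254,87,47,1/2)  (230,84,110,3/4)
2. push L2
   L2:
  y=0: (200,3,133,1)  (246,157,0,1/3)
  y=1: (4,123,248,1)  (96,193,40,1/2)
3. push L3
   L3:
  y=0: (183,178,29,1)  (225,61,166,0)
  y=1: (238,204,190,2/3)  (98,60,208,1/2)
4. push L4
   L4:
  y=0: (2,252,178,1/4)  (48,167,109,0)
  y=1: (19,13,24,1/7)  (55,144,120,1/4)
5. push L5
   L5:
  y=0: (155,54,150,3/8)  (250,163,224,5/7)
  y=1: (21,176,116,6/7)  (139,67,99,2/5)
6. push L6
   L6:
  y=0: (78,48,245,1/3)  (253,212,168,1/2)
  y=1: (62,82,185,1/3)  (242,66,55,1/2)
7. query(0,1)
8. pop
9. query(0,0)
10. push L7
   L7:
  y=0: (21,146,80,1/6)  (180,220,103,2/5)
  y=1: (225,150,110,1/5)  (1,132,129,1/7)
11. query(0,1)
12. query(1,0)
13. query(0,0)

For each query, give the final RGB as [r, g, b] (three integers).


at x=0,y=1 over L1,L2,L3,L4,L5,L6:
+L1 (α=1/2) → [127, 87/2, 47/2]
+L2 (α=1) → [4, 123, 248]
+L3 (α=2/3) → [160, 177, 628/3]
+L4 (α=1/7) → [979/7, 1075/7, 1280/7]
+L5 (α=6/7) → [1861/49, 8467/49, 6152/49]
+L6 (α=1/3) → [6760/147, 6984/49, 7123/49]
→ [46, 143, 145]

at x=0,y=0 over L1,L2,L3,L4,L5:
after L1 α=2/3: [24, 488/3, 60]
after L2 α=1: [200, 3, 133]
after L3 α=1: [183, 178, 29]
after L4 α=1/4: [551/4, 393/2, 265/4]
after L5 α=3/8: [4615/32, 2289/16, 3125/32]
= [144, 143, 98]

(0,1) stack=L1,L2,L3,L4,L5,L7; from [0,0,0]:
L1 α=1/2: [127, 87/2, 47/2]
L2 α=1: [4, 123, 248]
L3 α=2/3: [160, 177, 628/3]
L4 α=1/7: [979/7, 1075/7, 1280/7]
L5 α=6/7: [1861/49, 8467/49, 6152/49]
L7 α=1/5: [18469/245, 41218/245, 29998/245]
rounded: [75, 168, 122]

query (1,0) [L1,L2,L3,L4,L5,L7] — begin 0,0,0
after L1 α=3/4: [138, 387/4, 72]
after L2 α=1/3: [174, 701/6, 48]
after L3 α=0: [174, 701/6, 48]
after L4 α=0: [174, 701/6, 48]
after L5 α=5/7: [1598/7, 3146/21, 1216/7]
after L7 α=2/5: [7314/35, 6226/35, 1018/7]
= [209, 178, 145]

at x=0,y=0 over L1,L2,L3,L4,L5,L7:
+L1 (α=2/3) → [24, 488/3, 60]
+L2 (α=1) → [200, 3, 133]
+L3 (α=1) → [183, 178, 29]
+L4 (α=1/4) → [551/4, 393/2, 265/4]
+L5 (α=3/8) → [4615/32, 2289/16, 3125/32]
+L7 (α=1/6) → [23747/192, 13781/96, 18185/192]
= [124, 144, 95]


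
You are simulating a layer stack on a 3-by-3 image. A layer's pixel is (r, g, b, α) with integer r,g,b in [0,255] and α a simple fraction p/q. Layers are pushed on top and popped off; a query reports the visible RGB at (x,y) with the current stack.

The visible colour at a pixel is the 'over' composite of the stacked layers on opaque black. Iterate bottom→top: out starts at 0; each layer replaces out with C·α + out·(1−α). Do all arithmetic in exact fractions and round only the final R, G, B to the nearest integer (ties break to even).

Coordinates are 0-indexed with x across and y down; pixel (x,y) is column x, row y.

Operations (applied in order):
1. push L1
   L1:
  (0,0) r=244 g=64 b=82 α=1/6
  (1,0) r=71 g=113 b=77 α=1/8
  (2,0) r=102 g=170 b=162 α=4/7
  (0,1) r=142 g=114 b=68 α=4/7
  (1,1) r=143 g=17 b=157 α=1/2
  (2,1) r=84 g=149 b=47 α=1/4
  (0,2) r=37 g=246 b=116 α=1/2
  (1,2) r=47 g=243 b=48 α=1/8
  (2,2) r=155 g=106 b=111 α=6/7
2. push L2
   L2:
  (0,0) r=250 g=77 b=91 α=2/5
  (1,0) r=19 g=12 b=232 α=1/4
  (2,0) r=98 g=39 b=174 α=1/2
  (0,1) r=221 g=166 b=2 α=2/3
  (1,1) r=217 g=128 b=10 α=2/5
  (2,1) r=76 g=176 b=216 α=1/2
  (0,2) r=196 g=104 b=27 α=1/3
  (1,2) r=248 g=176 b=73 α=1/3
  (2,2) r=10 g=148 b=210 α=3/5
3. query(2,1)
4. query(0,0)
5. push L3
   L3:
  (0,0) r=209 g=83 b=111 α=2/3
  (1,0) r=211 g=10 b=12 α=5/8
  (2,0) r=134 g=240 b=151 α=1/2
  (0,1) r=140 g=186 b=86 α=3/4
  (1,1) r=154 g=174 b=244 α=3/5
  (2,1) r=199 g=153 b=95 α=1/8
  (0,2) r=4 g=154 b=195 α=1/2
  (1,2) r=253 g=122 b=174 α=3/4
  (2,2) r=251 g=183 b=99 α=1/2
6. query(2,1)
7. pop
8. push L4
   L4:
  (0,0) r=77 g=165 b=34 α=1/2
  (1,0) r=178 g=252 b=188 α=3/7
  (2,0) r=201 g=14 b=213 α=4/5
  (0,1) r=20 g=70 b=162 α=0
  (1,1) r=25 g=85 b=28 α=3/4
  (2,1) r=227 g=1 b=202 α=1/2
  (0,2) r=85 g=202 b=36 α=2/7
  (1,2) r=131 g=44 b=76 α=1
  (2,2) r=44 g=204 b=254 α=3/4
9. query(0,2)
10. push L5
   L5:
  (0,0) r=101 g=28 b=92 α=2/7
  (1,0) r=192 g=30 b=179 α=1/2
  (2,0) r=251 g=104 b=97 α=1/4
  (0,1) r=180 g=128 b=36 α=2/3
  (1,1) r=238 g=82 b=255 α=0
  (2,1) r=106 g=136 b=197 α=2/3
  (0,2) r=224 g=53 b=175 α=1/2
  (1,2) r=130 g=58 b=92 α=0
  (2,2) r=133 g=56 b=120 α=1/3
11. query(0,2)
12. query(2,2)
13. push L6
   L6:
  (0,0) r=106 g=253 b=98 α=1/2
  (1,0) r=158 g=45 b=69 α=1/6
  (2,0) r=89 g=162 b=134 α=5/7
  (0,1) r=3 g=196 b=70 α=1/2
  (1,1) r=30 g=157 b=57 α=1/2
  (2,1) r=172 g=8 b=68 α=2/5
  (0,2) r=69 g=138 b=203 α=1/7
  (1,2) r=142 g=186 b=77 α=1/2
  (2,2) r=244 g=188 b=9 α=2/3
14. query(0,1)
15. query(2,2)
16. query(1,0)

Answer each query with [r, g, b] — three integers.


at x=2,y=1 over L1,L2:
L1 α=1/4: [21, 149/4, 47/4]
L2 α=1/2: [97/2, 853/8, 911/8]
rounded: [48, 107, 114]

query (0,0) [L1,L2] — begin 0,0,0
+L1 (α=1/6) → [122/3, 32/3, 41/3]
+L2 (α=2/5) → [622/5, 186/5, 223/5]
→ [124, 37, 45]

(2,1) stack=L1,L2,L3; from [0,0,0]:
+L1 (α=1/4) → [21, 149/4, 47/4]
+L2 (α=1/2) → [97/2, 853/8, 911/8]
+L3 (α=1/8) → [1077/16, 7195/64, 7137/64]
→ [67, 112, 112]

at x=0,y=2 over L1,L2,L4:
+L1 (α=1/2) → [37/2, 123, 58]
+L2 (α=1/3) → [233/3, 350/3, 143/3]
+L4 (α=2/7) → [1675/21, 2962/21, 133/3]
→ [80, 141, 44]

query (0,2) [L1,L2,L4,L5] — begin 0,0,0
+L1 (α=1/2) → [37/2, 123, 58]
+L2 (α=1/3) → [233/3, 350/3, 143/3]
+L4 (α=2/7) → [1675/21, 2962/21, 133/3]
+L5 (α=1/2) → [6379/42, 4075/42, 329/3]
rounded: [152, 97, 110]

at x=2,y=2 over L1,L2,L4,L5:
after L1 α=6/7: [930/7, 636/7, 666/7]
after L2 α=3/5: [414/7, 876/7, 5742/35]
after L4 α=3/4: [669/14, 1290/7, 8103/35]
after L5 α=1/3: [1600/21, 2972/21, 6802/35]
rounded: [76, 142, 194]

query (0,1) [L1,L2,L4,L5,L6] — begin 0,0,0
after L1 α=4/7: [568/7, 456/7, 272/7]
after L2 α=2/3: [3662/21, 2780/21, 100/7]
after L4 α=0: [3662/21, 2780/21, 100/7]
after L5 α=2/3: [11222/63, 8156/63, 604/21]
after L6 α=1/2: [11411/126, 10252/63, 1037/21]
= [91, 163, 49]

at x=2,y=2 over L1,L2,L4,L5,L6:
+L1 (α=6/7) → [930/7, 636/7, 666/7]
+L2 (α=3/5) → [414/7, 876/7, 5742/35]
+L4 (α=3/4) → [669/14, 1290/7, 8103/35]
+L5 (α=1/3) → [1600/21, 2972/21, 6802/35]
+L6 (α=2/3) → [11848/63, 10868/63, 7432/105]
→ [188, 173, 71]

query (1,0) [L1,L2,L4,L5,L6] — begin 0,0,0
after L1 α=1/8: [71/8, 113/8, 77/8]
after L2 α=1/4: [365/32, 435/32, 2087/32]
after L4 α=3/7: [4637/56, 6483/56, 6599/56]
after L5 α=1/2: [15389/112, 8163/112, 16623/112]
after L6 α=1/6: [31547/224, 15285/224, 30281/224]
→ [141, 68, 135]


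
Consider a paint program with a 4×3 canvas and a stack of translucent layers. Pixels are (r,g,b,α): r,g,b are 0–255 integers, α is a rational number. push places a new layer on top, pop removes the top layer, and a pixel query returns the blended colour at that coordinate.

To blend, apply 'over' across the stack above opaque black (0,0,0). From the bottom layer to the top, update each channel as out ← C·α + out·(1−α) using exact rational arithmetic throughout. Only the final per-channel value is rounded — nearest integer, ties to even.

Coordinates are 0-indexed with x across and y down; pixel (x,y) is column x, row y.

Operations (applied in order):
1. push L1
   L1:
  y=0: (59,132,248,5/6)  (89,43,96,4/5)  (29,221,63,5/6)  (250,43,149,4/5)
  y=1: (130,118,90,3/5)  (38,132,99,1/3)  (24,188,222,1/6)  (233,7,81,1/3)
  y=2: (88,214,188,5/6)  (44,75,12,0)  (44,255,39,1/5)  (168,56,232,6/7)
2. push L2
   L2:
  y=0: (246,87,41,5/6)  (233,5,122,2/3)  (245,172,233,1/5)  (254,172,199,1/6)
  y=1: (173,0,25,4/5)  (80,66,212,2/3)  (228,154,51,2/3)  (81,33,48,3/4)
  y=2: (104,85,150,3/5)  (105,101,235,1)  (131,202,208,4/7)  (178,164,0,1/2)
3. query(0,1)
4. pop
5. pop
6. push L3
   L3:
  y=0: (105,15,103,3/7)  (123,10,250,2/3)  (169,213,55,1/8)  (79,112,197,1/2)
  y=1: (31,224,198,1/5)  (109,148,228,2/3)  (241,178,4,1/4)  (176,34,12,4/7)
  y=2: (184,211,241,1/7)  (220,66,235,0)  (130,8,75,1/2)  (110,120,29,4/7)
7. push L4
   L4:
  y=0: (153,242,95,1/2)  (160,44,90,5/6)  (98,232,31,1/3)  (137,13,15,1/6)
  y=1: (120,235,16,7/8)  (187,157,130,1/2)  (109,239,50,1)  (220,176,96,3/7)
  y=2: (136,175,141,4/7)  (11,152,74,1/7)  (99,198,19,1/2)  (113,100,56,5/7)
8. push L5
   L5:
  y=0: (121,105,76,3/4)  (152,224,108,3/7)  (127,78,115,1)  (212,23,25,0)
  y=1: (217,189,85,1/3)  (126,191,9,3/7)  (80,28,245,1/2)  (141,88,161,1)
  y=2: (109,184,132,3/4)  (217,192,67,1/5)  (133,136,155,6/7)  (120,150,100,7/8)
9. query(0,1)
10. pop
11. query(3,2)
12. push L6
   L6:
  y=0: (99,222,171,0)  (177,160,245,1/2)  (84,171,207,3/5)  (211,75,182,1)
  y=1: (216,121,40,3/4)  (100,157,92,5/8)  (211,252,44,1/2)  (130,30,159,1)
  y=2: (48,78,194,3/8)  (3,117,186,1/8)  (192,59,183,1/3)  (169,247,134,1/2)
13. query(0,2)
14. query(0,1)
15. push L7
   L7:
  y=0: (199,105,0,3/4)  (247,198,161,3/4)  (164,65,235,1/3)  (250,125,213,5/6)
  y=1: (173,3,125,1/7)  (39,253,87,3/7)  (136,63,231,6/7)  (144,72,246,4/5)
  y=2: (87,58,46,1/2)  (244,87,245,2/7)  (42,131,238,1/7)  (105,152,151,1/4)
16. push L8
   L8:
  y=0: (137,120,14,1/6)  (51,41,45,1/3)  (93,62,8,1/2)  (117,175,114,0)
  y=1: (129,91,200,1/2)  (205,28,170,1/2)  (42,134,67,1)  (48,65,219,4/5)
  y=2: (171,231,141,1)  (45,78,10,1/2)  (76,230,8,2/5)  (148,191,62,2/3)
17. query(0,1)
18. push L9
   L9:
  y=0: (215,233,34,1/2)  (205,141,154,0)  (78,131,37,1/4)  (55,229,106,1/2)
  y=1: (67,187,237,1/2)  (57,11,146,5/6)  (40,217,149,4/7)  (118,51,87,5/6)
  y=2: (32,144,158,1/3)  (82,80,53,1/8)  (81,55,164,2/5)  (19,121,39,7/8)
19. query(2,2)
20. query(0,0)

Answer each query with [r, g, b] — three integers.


at x=0,y=1 over L1,L2:
after L1 α=3/5: [78, 354/5, 54]
after L2 α=4/5: [154, 354/25, 154/5]
rounded: [154, 14, 31]

(0,1) stack=L3,L4,L5; from [0,0,0]:
+L3 (α=1/5) → [31/5, 224/5, 198/5]
+L4 (α=7/8) → [4231/40, 8449/40, 379/20]
+L5 (α=1/3) → [2857/20, 12229/60, 1229/30]
→ [143, 204, 41]

(3,2) stack=L3,L4; from [0,0,0]:
after L3 α=4/7: [440/7, 480/7, 116/7]
after L4 α=5/7: [4835/49, 4460/49, 2192/49]
rounded: [99, 91, 45]

query (0,2) [L3,L4,L6] — begin 0,0,0
after L3 α=1/7: [184/7, 211/7, 241/7]
after L4 α=4/7: [4360/49, 5533/49, 4671/49]
after L6 α=3/8: [3607/49, 39131/392, 51873/392]
rounded: [74, 100, 132]

query (0,1) [L3,L4,L6] — begin 0,0,0
L3 α=1/5: [31/5, 224/5, 198/5]
L4 α=7/8: [4231/40, 8449/40, 379/20]
L6 α=3/4: [30151/160, 22969/160, 2779/80]
= [188, 144, 35]

(0,1) stack=L3,L4,L6,L7,L8; from [0,0,0]:
after L3 α=1/5: [31/5, 224/5, 198/5]
after L4 α=7/8: [4231/40, 8449/40, 379/20]
after L6 α=3/4: [30151/160, 22969/160, 2779/80]
after L7 α=1/7: [14899/80, 69147/560, 13337/280]
after L8 α=1/2: [25219/160, 120107/1120, 69337/560]
rounded: [158, 107, 124]

query (2,2) [L3,L4,L6,L7,L8,L9] — begin 0,0,0
+L3 (α=1/2) → [65, 4, 75/2]
+L4 (α=1/2) → [82, 101, 113/4]
+L6 (α=1/3) → [356/3, 87, 479/6]
+L7 (α=1/7) → [754/7, 653/7, 717/7]
+L8 (α=2/5) → [3326/35, 5179/35, 2263/35]
+L9 (α=2/5) → [15648/175, 19387/175, 18269/175]
→ [89, 111, 104]

(0,0) stack=L3,L4,L6,L7,L8,L9; from [0,0,0]:
L3 α=3/7: [45, 45/7, 309/7]
L4 α=1/2: [99, 1739/14, 487/7]
L6 α=0: [99, 1739/14, 487/7]
L7 α=3/4: [174, 6149/56, 487/28]
L8 α=1/6: [1007/6, 37465/336, 2827/168]
L9 α=1/2: [2297/12, 115753/672, 8539/336]
→ [191, 172, 25]


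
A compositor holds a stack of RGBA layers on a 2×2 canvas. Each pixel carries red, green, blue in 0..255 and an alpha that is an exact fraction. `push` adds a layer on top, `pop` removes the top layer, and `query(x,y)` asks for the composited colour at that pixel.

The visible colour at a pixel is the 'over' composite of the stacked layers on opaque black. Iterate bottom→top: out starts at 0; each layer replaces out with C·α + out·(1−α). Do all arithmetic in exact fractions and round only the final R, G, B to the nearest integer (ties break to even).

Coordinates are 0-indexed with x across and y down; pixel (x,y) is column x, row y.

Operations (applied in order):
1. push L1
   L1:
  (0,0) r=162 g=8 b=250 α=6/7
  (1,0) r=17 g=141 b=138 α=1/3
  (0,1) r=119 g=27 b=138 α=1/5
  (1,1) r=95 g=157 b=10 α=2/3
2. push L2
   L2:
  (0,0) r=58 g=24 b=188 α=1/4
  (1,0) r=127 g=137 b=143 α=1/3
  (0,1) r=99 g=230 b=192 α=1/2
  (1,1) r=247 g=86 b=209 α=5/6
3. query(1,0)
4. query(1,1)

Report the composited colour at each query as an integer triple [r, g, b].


at x=1,y=0 over L1,L2:
after L1 α=1/3: [17/3, 47, 46]
after L2 α=1/3: [415/9, 77, 235/3]
rounded: [46, 77, 78]

at x=1,y=1 over L1,L2:
L1 α=2/3: [190/3, 314/3, 20/3]
L2 α=5/6: [3895/18, 802/9, 3155/18]
→ [216, 89, 175]


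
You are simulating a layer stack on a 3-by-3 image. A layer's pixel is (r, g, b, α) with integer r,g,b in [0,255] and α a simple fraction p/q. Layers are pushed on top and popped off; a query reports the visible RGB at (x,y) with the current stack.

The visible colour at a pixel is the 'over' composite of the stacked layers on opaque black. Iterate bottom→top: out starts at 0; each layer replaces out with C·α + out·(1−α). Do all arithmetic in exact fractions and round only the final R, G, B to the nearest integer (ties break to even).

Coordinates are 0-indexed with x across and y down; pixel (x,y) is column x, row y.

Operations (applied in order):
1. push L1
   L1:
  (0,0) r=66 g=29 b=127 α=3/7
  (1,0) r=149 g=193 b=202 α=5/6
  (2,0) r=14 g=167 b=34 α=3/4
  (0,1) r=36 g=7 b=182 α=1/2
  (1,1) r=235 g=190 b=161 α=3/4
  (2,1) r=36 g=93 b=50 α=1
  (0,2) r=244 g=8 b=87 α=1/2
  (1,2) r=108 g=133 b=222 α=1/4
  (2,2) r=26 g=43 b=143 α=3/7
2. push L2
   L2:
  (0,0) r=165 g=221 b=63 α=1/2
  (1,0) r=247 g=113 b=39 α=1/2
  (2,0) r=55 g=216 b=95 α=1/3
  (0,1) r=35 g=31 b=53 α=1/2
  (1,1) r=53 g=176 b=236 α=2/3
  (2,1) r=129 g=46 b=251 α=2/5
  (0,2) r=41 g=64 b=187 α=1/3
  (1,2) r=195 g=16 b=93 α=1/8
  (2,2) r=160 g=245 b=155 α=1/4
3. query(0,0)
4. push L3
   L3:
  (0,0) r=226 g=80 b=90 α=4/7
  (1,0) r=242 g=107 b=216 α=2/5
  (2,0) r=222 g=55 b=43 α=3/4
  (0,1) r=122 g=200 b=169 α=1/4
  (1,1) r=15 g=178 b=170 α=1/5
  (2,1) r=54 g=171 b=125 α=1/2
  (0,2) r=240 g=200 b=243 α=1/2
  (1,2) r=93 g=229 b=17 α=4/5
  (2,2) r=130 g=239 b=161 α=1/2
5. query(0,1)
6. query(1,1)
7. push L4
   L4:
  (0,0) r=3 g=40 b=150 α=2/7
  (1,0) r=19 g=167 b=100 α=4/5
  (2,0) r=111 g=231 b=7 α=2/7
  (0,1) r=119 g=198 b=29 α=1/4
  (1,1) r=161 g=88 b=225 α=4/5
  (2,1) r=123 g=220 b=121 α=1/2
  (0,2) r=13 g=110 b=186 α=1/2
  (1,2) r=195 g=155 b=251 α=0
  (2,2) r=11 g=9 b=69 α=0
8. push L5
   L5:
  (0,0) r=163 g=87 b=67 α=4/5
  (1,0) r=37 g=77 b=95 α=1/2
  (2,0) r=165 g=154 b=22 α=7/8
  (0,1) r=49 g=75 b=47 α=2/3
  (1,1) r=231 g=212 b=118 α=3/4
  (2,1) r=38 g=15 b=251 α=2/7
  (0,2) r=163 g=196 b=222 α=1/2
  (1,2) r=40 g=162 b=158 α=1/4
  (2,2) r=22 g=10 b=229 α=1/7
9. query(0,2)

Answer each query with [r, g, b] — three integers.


(0,0) stack=L1,L2; from [0,0,0]:
+L1 (α=3/7) → [198/7, 87/7, 381/7]
+L2 (α=1/2) → [1353/14, 817/7, 411/7]
= [97, 117, 59]

at x=0,y=1 over L1,L2,L3:
L1 α=1/2: [18, 7/2, 91]
L2 α=1/2: [53/2, 69/4, 72]
L3 α=1/4: [403/8, 1007/16, 385/4]
→ [50, 63, 96]

at x=1,y=1 over L1,L2,L3:
L1 α=3/4: [705/4, 285/2, 483/4]
L2 α=2/3: [1129/12, 989/6, 2371/12]
L3 α=1/5: [1174/15, 2512/15, 2881/15]
→ [78, 167, 192]

query (0,2) [L1,L2,L3,L4,L5] — begin 0,0,0
+L1 (α=1/2) → [122, 4, 87/2]
+L2 (α=1/3) → [95, 24, 274/3]
+L3 (α=1/2) → [335/2, 112, 1003/6]
+L4 (α=1/2) → [361/4, 111, 2119/12]
+L5 (α=1/2) → [1013/8, 307/2, 4783/24]
→ [127, 154, 199]


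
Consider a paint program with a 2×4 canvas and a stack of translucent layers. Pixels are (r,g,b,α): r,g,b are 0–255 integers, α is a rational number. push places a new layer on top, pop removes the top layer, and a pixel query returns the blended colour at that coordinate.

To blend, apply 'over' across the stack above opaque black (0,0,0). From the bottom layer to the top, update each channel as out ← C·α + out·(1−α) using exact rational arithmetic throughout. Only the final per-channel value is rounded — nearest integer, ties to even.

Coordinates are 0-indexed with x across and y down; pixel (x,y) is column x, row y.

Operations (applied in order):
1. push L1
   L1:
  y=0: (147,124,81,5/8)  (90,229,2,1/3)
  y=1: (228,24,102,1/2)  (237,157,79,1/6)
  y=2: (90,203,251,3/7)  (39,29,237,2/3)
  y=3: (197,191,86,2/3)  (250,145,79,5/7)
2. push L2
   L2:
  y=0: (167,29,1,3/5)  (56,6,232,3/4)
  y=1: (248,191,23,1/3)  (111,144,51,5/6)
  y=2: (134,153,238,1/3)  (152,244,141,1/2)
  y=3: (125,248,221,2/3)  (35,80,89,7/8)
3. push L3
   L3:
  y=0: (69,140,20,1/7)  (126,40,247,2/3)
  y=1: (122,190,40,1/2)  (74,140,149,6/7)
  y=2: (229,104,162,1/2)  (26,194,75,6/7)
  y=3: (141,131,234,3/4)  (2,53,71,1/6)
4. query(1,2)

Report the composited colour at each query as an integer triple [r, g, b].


at x=1,y=2 over L1,L2,L3:
L1 α=2/3: [26, 58/3, 158]
L2 α=1/2: [89, 395/3, 299/2]
L3 α=6/7: [35, 3887/21, 1199/14]
= [35, 185, 86]


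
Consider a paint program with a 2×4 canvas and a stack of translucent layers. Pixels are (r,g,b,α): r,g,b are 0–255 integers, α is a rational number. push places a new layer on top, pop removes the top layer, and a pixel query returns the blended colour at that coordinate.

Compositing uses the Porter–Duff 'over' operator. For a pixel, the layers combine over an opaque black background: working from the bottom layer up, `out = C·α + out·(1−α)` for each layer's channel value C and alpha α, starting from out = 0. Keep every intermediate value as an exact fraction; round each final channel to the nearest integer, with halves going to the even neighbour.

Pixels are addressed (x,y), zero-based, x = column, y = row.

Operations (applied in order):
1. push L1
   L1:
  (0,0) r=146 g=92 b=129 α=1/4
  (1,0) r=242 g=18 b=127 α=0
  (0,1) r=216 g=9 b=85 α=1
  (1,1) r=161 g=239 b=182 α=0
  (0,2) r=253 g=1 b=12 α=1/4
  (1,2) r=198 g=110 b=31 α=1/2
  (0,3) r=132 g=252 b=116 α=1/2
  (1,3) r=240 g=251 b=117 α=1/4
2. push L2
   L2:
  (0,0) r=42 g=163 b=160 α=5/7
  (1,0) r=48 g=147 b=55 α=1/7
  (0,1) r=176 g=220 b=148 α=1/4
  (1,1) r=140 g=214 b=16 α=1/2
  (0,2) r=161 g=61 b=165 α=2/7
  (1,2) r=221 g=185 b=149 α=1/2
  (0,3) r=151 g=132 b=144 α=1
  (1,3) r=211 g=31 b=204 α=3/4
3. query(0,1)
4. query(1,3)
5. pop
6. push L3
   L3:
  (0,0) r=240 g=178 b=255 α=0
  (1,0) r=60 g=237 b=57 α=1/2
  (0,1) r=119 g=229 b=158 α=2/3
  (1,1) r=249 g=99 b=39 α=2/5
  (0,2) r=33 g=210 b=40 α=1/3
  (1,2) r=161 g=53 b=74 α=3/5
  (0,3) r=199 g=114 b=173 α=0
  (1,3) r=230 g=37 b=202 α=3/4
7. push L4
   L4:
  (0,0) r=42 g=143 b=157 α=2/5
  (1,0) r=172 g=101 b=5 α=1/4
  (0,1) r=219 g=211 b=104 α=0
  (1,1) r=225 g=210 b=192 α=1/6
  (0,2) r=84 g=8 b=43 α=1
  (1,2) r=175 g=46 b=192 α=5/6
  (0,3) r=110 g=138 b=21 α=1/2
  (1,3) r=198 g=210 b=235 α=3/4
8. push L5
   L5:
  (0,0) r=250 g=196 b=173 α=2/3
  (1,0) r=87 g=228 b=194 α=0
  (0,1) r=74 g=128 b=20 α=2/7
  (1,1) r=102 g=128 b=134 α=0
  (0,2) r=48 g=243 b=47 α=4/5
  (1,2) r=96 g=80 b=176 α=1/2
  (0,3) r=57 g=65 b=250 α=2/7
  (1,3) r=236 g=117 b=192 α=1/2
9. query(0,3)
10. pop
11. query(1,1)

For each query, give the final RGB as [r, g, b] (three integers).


(0,1) stack=L1,L2; from [0,0,0]:
L1 α=1: [216, 9, 85]
L2 α=1/4: [206, 247/4, 403/4]
rounded: [206, 62, 101]

at x=1,y=3 over L1,L2:
L1 α=1/4: [60, 251/4, 117/4]
L2 α=3/4: [693/4, 623/16, 2565/16]
→ [173, 39, 160]

query (0,3) [L1,L3,L4,L5] — begin 0,0,0
L1 α=1/2: [66, 126, 58]
L3 α=0: [66, 126, 58]
L4 α=1/2: [88, 132, 79/2]
L5 α=2/7: [554/7, 790/7, 1395/14]
= [79, 113, 100]

at x=1,y=1 over L1,L3,L4:
+L1 (α=0) → [0, 0, 0]
+L3 (α=2/5) → [498/5, 198/5, 78/5]
+L4 (α=1/6) → [241/2, 68, 45]
→ [120, 68, 45]


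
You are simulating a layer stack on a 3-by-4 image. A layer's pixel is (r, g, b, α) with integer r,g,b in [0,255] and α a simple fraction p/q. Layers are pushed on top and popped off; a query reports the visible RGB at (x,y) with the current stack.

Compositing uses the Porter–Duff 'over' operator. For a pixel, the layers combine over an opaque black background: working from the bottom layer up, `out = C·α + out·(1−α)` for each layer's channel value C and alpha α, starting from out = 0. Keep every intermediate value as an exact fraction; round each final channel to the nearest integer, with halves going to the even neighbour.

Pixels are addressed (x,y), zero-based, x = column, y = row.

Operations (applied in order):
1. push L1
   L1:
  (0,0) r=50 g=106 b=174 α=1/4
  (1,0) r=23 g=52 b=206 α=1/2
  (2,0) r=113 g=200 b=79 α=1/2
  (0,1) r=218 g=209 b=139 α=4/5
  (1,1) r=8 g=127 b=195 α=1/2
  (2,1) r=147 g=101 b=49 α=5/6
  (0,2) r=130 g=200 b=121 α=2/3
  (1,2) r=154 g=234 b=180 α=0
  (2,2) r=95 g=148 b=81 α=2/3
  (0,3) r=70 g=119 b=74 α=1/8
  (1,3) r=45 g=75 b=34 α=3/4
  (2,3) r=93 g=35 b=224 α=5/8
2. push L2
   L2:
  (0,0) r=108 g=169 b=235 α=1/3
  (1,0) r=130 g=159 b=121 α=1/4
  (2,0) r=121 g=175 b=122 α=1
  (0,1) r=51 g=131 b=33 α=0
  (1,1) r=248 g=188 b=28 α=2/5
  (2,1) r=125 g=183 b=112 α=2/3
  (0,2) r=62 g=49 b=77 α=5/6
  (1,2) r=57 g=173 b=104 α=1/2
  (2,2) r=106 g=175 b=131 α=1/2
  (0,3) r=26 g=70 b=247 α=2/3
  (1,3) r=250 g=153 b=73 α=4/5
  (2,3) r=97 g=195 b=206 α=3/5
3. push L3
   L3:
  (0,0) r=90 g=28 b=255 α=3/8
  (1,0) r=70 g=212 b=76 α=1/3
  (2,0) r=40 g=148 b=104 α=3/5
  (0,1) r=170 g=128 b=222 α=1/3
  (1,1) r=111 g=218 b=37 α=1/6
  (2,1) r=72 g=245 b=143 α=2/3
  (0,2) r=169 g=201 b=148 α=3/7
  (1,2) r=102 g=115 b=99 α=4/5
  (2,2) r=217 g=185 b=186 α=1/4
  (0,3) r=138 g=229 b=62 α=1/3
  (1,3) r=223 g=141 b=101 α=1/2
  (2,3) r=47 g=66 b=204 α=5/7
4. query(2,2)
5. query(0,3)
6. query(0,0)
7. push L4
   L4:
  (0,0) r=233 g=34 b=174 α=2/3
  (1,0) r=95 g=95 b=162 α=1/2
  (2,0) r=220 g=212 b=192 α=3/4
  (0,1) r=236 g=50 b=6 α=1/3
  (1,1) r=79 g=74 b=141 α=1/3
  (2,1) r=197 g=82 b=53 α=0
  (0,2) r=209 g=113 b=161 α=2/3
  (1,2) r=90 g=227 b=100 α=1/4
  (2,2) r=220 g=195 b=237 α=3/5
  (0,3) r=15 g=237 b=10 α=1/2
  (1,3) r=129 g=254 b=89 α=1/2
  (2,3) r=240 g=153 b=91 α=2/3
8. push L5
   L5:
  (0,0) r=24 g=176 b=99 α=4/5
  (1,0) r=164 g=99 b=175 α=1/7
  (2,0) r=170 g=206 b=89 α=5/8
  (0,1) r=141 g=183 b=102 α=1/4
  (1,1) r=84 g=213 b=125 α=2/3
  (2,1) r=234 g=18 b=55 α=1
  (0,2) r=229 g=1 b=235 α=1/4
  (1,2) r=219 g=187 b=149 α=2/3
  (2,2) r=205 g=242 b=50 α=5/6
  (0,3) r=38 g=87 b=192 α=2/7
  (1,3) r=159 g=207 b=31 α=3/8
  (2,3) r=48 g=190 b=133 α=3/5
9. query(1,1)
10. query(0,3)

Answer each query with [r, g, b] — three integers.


(2,2) stack=L1,L2,L3; from [0,0,0]:
+L1 (α=2/3) → [190/3, 296/3, 54]
+L2 (α=1/2) → [254/3, 821/6, 185/2]
+L3 (α=1/4) → [471/4, 1191/8, 927/8]
→ [118, 149, 116]

at x=0,y=3 over L1,L2,L3:
after L1 α=1/8: [35/4, 119/8, 37/4]
after L2 α=2/3: [81/4, 413/8, 671/4]
after L3 α=1/3: [119/2, 443/4, 265/2]
= [60, 111, 132]

at x=0,y=0 over L1,L2,L3:
+L1 (α=1/4) → [25/2, 53/2, 87/2]
+L2 (α=1/3) → [133/3, 74, 322/3]
+L3 (α=3/8) → [1475/24, 227/4, 3905/24]
= [61, 57, 163]

query (1,1) [L1,L2,L3,L4,L5] — begin 0,0,0
after L1 α=1/2: [4, 127/2, 195/2]
after L2 α=2/5: [508/5, 1133/10, 697/10]
after L3 α=1/6: [619/6, 523/4, 257/4]
after L4 α=1/3: [856/9, 671/6, 539/6]
after L5 α=2/3: [2368/27, 3227/18, 2039/18]
= [88, 179, 113]

query (0,3) [L1,L2,L3,L4,L5] — begin 0,0,0
+L1 (α=1/8) → [35/4, 119/8, 37/4]
+L2 (α=2/3) → [81/4, 413/8, 671/4]
+L3 (α=1/3) → [119/2, 443/4, 265/2]
+L4 (α=1/2) → [149/4, 1391/8, 285/4]
+L5 (α=2/7) → [1049/28, 8347/56, 423/4]
→ [37, 149, 106]


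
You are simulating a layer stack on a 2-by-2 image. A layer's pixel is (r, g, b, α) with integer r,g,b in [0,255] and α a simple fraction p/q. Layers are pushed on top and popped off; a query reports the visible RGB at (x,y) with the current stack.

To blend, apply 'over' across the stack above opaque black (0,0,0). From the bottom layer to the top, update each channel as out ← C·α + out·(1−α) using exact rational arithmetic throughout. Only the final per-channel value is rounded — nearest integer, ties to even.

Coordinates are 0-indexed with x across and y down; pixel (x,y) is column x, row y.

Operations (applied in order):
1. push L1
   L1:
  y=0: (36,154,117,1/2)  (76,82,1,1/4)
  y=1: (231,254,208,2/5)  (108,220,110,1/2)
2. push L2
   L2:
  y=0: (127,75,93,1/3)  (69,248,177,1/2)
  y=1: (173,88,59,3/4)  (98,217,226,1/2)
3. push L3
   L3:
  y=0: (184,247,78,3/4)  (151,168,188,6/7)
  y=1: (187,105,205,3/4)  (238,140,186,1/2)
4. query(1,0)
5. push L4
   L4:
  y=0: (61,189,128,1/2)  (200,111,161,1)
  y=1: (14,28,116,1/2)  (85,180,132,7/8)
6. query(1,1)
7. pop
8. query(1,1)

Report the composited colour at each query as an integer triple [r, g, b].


at x=1,y=0 over L1,L2,L3:
+L1 (α=1/4) → [19, 41/2, 1/4]
+L2 (α=1/2) → [44, 537/4, 709/8]
+L3 (α=6/7) → [950/7, 4569/28, 9733/56]
rounded: [136, 163, 174]

(1,1) stack=L1,L2,L3,L4; from [0,0,0]:
L1 α=1/2: [54, 110, 55]
L2 α=1/2: [76, 327/2, 281/2]
L3 α=1/2: [157, 607/4, 653/4]
L4 α=7/8: [94, 5647/32, 4349/32]
rounded: [94, 176, 136]

(1,1) stack=L1,L2,L3; from [0,0,0]:
after L1 α=1/2: [54, 110, 55]
after L2 α=1/2: [76, 327/2, 281/2]
after L3 α=1/2: [157, 607/4, 653/4]
rounded: [157, 152, 163]


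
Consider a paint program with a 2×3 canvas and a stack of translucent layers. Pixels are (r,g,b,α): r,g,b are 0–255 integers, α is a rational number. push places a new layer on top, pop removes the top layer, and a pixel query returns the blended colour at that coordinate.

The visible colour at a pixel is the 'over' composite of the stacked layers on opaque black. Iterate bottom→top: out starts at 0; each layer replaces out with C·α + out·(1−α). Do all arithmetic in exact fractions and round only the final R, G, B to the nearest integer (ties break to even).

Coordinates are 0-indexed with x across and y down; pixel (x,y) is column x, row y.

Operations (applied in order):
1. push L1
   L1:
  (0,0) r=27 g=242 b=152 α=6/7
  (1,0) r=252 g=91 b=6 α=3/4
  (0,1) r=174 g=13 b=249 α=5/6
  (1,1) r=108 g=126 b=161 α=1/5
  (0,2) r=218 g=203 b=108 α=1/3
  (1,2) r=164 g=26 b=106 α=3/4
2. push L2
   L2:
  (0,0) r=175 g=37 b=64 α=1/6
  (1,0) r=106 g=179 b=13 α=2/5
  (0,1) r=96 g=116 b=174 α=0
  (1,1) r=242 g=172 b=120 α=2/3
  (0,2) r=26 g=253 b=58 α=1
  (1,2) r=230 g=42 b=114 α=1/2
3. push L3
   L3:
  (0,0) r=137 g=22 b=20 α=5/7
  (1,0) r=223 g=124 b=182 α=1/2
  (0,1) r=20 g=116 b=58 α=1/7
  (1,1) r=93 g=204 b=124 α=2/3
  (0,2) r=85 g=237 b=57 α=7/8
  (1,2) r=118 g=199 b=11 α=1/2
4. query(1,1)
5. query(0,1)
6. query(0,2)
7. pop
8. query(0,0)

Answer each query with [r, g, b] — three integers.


at x=1,y=1 over L1,L2,L3:
L1 α=1/5: [108/5, 126/5, 161/5]
L2 α=2/3: [2528/15, 1846/15, 1361/15]
L3 α=2/3: [5318/45, 7966/45, 5081/45]
= [118, 177, 113]

at x=0,y=1 over L1,L2,L3:
after L1 α=5/6: [145, 65/6, 415/2]
after L2 α=0: [145, 65/6, 415/2]
after L3 α=1/7: [890/7, 181/7, 1303/7]
rounded: [127, 26, 186]

(0,2) stack=L1,L2,L3; from [0,0,0]:
L1 α=1/3: [218/3, 203/3, 36]
L2 α=1: [26, 253, 58]
L3 α=7/8: [621/8, 239, 457/8]
rounded: [78, 239, 57]

at x=0,y=0 over L1,L2:
after L1 α=6/7: [162/7, 1452/7, 912/7]
after L2 α=1/6: [2035/42, 7519/42, 2504/21]
→ [48, 179, 119]


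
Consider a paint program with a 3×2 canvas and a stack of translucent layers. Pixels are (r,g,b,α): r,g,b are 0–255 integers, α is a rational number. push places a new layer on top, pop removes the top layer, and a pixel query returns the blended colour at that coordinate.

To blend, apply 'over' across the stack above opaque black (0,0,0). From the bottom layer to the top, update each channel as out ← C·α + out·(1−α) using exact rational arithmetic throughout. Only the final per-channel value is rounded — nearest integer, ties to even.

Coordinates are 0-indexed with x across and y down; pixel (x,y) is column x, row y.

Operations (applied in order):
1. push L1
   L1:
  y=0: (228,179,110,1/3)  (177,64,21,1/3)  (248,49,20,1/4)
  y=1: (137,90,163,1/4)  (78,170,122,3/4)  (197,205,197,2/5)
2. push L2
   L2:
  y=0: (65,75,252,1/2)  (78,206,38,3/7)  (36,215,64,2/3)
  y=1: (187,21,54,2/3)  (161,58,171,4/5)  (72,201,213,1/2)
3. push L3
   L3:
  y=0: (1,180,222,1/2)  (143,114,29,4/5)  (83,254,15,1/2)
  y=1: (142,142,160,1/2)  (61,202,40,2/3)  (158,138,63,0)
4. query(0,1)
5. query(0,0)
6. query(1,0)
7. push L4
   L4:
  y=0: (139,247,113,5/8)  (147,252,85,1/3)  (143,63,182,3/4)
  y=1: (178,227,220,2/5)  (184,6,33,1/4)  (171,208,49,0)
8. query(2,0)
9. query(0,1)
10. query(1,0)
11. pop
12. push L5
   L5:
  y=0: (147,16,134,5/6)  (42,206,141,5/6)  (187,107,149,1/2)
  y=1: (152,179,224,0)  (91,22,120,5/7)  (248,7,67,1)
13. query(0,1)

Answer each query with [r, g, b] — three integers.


(0,1) stack=L1,L2,L3; from [0,0,0]:
L1 α=1/4: [137/4, 45/2, 163/4]
L2 α=2/3: [1633/12, 43/2, 595/12]
L3 α=1/2: [3337/24, 327/4, 2515/24]
→ [139, 82, 105]

query (0,0) [L1,L2,L3] — begin 0,0,0
L1 α=1/3: [76, 179/3, 110/3]
L2 α=1/2: [141/2, 202/3, 433/3]
L3 α=1/2: [143/4, 371/3, 1099/6]
→ [36, 124, 183]

query (1,0) [L1,L2,L3] — begin 0,0,0
L1 α=1/3: [59, 64/3, 7]
L2 α=3/7: [470/7, 2110/21, 142/7]
L3 α=4/5: [4474/35, 11686/105, 954/35]
→ [128, 111, 27]

query (2,0) [L1,L2,L3,L4] — begin 0,0,0
+L1 (α=1/4) → [62, 49/4, 5]
+L2 (α=2/3) → [134/3, 1769/12, 133/3]
+L3 (α=1/2) → [383/6, 4817/24, 89/3]
+L4 (α=3/4) → [2957/24, 9353/96, 1727/12]
= [123, 97, 144]

at x=0,y=1 over L1,L2,L3,L4:
L1 α=1/4: [137/4, 45/2, 163/4]
L2 α=2/3: [1633/12, 43/2, 595/12]
L3 α=1/2: [3337/24, 327/4, 2515/24]
L4 α=2/5: [1237/8, 2797/20, 1207/8]
→ [155, 140, 151]

(1,0) stack=L1,L2,L3,L4; from [0,0,0]:
+L1 (α=1/3) → [59, 64/3, 7]
+L2 (α=3/7) → [470/7, 2110/21, 142/7]
+L3 (α=4/5) → [4474/35, 11686/105, 954/35]
+L4 (α=1/3) → [14093/105, 49832/315, 4883/105]
= [134, 158, 47]

(0,1) stack=L1,L2,L3,L5; from [0,0,0]:
after L1 α=1/4: [137/4, 45/2, 163/4]
after L2 α=2/3: [1633/12, 43/2, 595/12]
after L3 α=1/2: [3337/24, 327/4, 2515/24]
after L5 α=0: [3337/24, 327/4, 2515/24]
rounded: [139, 82, 105]


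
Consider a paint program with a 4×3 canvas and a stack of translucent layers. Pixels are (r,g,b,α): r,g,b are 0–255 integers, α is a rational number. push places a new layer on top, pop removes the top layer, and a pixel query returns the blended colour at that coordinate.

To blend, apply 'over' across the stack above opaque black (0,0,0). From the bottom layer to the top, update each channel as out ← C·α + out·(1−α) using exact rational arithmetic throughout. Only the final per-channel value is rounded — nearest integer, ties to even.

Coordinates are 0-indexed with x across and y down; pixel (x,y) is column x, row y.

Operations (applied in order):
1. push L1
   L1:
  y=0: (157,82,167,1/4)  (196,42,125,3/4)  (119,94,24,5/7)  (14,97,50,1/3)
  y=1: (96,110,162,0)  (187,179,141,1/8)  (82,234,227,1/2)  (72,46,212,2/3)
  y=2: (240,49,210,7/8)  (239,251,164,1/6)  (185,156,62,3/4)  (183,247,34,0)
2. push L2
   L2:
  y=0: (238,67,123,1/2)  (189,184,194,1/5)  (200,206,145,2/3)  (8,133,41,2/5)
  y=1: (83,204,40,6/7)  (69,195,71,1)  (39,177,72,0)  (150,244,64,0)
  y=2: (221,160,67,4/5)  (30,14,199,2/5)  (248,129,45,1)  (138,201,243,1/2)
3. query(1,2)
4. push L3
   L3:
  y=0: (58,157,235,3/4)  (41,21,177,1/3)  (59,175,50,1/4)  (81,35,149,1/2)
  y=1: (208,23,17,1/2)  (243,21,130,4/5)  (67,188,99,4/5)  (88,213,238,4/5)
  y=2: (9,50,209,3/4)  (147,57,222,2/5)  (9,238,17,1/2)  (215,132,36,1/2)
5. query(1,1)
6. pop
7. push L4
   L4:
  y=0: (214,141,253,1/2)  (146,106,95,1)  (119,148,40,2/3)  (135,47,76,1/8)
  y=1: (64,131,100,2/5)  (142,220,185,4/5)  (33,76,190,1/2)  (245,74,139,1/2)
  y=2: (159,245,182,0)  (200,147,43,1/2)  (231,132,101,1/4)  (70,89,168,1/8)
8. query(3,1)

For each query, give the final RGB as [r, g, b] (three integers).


at x=1,y=2 over L1,L2:
after L1 α=1/6: [239/6, 251/6, 82/3]
after L2 α=2/5: [359/10, 307/10, 96]
= [36, 31, 96]

query (1,1) [L1,L2,L3] — begin 0,0,0
+L1 (α=1/8) → [187/8, 179/8, 141/8]
+L2 (α=1) → [69, 195, 71]
+L3 (α=4/5) → [1041/5, 279/5, 591/5]
= [208, 56, 118]

at x=3,y=1 over L1,L2,L4:
after L1 α=2/3: [48, 92/3, 424/3]
after L2 α=0: [48, 92/3, 424/3]
after L4 α=1/2: [293/2, 157/3, 841/6]
= [146, 52, 140]


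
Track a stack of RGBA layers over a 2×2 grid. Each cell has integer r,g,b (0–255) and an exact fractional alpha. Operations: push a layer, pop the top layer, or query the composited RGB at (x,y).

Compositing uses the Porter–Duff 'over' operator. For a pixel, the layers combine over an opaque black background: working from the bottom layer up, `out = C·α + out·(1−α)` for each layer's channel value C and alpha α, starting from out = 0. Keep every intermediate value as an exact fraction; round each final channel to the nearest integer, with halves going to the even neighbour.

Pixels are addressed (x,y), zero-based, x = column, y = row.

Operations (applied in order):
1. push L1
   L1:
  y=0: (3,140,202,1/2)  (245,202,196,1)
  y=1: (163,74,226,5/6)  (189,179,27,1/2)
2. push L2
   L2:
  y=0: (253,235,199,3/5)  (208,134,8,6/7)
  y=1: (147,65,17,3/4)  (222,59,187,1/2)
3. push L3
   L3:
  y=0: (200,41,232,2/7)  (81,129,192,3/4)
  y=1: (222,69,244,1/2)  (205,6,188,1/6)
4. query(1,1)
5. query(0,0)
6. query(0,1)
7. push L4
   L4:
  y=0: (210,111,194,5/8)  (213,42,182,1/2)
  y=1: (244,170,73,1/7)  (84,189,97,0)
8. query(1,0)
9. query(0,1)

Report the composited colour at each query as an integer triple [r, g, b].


at x=1,y=1 over L1,L2,L3:
after L1 α=1/2: [189/2, 179/2, 27/2]
after L2 α=1/2: [633/4, 297/4, 401/4]
after L3 α=1/6: [3985/24, 503/8, 919/8]
→ [166, 63, 115]

query (0,0) [L1,L2,L3] — begin 0,0,0
L1 α=1/2: [3/2, 70, 101]
L2 α=3/5: [762/5, 169, 799/5]
L3 α=2/7: [166, 927/7, 1263/7]
rounded: [166, 132, 180]

(0,1) stack=L1,L2,L3; from [0,0,0]:
after L1 α=5/6: [815/6, 185/3, 565/3]
after L2 α=3/4: [3461/24, 385/6, 359/6]
after L3 α=1/2: [8789/48, 799/12, 1823/12]
→ [183, 67, 152]

query (1,0) [L1,L2,L3,L4] — begin 0,0,0
after L1 α=1: [245, 202, 196]
after L2 α=6/7: [1493/7, 1006/7, 244/7]
after L3 α=3/4: [1597/14, 3715/28, 1069/7]
after L4 α=1/2: [4579/28, 4891/56, 2343/14]
rounded: [164, 87, 167]

query (0,1) [L1,L2,L3,L4] — begin 0,0,0
+L1 (α=5/6) → [815/6, 185/3, 565/3]
+L2 (α=3/4) → [3461/24, 385/6, 359/6]
+L3 (α=1/2) → [8789/48, 799/12, 1823/12]
+L4 (α=1/7) → [10741/56, 1139/14, 1969/14]
rounded: [192, 81, 141]


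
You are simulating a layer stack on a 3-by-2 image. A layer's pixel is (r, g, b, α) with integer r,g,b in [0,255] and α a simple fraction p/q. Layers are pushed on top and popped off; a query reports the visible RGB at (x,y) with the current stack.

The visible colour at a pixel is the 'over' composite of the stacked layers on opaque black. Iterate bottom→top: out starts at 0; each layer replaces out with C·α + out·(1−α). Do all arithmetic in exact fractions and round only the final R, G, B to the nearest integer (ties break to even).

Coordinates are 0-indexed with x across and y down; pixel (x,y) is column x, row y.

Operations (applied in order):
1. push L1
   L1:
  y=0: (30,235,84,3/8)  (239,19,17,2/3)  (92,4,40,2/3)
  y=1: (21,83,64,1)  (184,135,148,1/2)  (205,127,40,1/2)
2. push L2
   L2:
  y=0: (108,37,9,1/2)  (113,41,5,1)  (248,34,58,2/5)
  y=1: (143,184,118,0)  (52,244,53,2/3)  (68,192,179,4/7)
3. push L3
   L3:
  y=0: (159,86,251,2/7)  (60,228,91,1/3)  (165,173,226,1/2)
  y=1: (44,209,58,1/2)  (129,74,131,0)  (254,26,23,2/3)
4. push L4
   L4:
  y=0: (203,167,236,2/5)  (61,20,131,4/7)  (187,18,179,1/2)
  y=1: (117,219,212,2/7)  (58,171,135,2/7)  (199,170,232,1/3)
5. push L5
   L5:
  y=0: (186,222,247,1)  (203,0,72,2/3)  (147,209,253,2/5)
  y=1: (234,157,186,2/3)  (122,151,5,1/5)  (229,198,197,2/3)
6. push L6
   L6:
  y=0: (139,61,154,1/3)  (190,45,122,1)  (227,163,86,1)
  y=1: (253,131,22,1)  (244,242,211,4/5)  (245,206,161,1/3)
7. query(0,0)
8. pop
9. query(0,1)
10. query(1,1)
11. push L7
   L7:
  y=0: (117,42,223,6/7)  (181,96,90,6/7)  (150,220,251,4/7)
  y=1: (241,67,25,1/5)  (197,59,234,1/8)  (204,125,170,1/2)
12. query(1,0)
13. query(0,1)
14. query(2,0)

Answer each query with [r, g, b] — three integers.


at x=0,y=0 over L1,L2,L3,L4,L5,L6:
+L1 (α=3/8) → [45/4, 705/8, 63/2]
+L2 (α=1/2) → [477/8, 1001/16, 81/4]
+L3 (α=2/7) → [4929/56, 7757/112, 2413/28]
+L4 (α=2/5) → [37523/280, 60679/560, 4091/28]
+L5 (α=1) → [186, 222, 247]
+L6 (α=1/3) → [511/3, 505/3, 216]
→ [170, 168, 216]

at x=0,y=1 over L1,L2,L3,L4,L5:
+L1 (α=1) → [21, 83, 64]
+L2 (α=0) → [21, 83, 64]
+L3 (α=1/2) → [65/2, 146, 61]
+L4 (α=2/7) → [793/14, 1168/7, 729/7]
+L5 (α=2/3) → [7345/42, 1122/7, 1111/7]
= [175, 160, 159]

query (1,1) [L1,L2,L3,L4,L5] — begin 0,0,0
+L1 (α=1/2) → [92, 135/2, 74]
+L2 (α=2/3) → [196/3, 1111/6, 60]
+L3 (α=0) → [196/3, 1111/6, 60]
+L4 (α=2/7) → [1328/21, 7607/42, 570/7]
+L5 (α=1/5) → [7874/105, 3677/21, 463/7]
→ [75, 175, 66]

at x=1,y=0 over L1,L2,L3,L4,L5,L7:
+L1 (α=2/3) → [478/3, 38/3, 34/3]
+L2 (α=1) → [113, 41, 5]
+L3 (α=1/3) → [286/3, 310/3, 101/3]
+L4 (α=4/7) → [530/7, 390/7, 625/7]
+L5 (α=2/3) → [1124/7, 130/7, 1633/21]
+L7 (α=6/7) → [8726/49, 4162/49, 12973/147]
= [178, 85, 88]

(0,1) stack=L1,L2,L3,L4,L5,L7; from [0,0,0]:
L1 α=1: [21, 83, 64]
L2 α=0: [21, 83, 64]
L3 α=1/2: [65/2, 146, 61]
L4 α=2/7: [793/14, 1168/7, 729/7]
L5 α=2/3: [7345/42, 1122/7, 1111/7]
L7 α=1/5: [19751/105, 4957/35, 4619/35]
= [188, 142, 132]

query (2,0) [L1,L2,L3,L4,L5,L7] — begin 0,0,0
+L1 (α=2/3) → [184/3, 8/3, 80/3]
+L2 (α=2/5) → [136, 76/5, 196/5]
+L3 (α=1/2) → [301/2, 941/10, 663/5]
+L4 (α=1/2) → [675/4, 1121/20, 779/5]
+L5 (α=2/5) → [3201/20, 11723/100, 4867/25]
+L7 (α=4/7) → [21603/140, 123169/700, 39701/175]
→ [154, 176, 227]


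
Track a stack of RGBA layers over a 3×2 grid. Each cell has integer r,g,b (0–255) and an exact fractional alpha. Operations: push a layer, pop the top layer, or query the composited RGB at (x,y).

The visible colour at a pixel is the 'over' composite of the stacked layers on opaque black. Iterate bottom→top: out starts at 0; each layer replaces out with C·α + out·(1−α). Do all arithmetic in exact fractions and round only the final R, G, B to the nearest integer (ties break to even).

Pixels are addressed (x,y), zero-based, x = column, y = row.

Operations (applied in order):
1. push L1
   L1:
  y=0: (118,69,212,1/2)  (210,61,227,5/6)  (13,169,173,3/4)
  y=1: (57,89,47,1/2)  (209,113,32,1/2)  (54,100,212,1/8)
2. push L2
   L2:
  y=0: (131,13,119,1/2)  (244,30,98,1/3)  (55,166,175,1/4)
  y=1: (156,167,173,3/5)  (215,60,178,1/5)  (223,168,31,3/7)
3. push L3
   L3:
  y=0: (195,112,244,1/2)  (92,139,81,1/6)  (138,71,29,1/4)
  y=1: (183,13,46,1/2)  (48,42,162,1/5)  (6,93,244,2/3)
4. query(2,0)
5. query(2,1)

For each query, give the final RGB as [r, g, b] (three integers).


at x=2,y=0 over L1,L2,L3:
+L1 (α=3/4) → [39/4, 507/4, 519/4]
+L2 (α=1/4) → [337/16, 2185/16, 2257/16]
+L3 (α=1/4) → [3219/64, 7691/64, 7235/64]
→ [50, 120, 113]

(2,1) stack=L1,L2,L3; from [0,0,0]:
L1 α=1/8: [27/4, 25/2, 53/2]
L2 α=3/7: [696/7, 554/7, 199/7]
L3 α=2/3: [260/7, 1856/21, 1205/7]
rounded: [37, 88, 172]


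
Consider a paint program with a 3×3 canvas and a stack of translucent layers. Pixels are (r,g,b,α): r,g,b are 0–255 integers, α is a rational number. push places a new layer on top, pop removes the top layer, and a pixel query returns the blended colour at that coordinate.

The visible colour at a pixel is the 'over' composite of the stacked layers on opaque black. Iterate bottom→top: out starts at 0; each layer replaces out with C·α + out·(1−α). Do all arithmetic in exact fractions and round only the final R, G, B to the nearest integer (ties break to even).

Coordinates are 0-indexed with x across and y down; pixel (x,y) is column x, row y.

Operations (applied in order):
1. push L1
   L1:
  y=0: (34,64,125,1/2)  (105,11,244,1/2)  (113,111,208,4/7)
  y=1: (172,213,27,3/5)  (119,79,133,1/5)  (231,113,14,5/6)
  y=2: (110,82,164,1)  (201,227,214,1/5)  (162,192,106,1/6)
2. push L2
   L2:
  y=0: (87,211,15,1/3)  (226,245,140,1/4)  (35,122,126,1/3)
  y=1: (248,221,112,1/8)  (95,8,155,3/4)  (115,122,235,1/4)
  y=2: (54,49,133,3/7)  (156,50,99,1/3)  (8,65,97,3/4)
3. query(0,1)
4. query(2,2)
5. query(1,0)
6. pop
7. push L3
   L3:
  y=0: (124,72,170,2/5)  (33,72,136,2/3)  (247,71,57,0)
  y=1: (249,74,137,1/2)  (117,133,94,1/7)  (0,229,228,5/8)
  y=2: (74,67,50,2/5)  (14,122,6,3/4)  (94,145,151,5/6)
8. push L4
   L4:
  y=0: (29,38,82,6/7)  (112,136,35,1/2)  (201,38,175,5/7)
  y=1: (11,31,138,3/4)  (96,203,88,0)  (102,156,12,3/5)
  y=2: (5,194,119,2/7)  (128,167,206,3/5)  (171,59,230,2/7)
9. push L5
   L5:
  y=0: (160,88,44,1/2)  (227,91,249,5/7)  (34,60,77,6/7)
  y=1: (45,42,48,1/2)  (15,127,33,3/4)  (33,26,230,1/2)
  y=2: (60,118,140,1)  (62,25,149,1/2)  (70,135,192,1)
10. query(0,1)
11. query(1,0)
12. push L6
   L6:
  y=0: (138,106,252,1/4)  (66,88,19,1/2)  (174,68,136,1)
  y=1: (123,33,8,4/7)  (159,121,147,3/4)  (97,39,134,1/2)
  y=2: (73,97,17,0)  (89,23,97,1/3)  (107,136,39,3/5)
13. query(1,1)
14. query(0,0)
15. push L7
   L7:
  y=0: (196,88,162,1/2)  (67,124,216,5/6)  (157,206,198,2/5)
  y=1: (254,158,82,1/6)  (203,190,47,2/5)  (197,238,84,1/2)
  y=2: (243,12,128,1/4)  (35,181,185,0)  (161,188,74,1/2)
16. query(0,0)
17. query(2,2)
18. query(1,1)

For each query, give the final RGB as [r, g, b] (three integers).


at x=0,y=1 over L1,L2:
+L1 (α=3/5) → [516/5, 639/5, 81/5]
+L2 (α=1/8) → [1213/10, 2789/20, 1127/40]
→ [121, 139, 28]

at x=2,y=2 over L1,L2:
+L1 (α=1/6) → [27, 32, 53/3]
+L2 (α=3/4) → [51/4, 227/4, 463/6]
→ [13, 57, 77]

at x=1,y=0 over L1,L2:
after L1 α=1/2: [105/2, 11/2, 122]
after L2 α=1/4: [767/8, 523/8, 253/2]
rounded: [96, 65, 126]

at x=0,y=1 over L1,L3,L4,L5:
L1 α=3/5: [516/5, 639/5, 81/5]
L3 α=1/2: [1761/10, 1009/10, 383/5]
L4 α=3/4: [2091/40, 1939/40, 2453/20]
L5 α=1/2: [3891/80, 3619/80, 3413/40]
rounded: [49, 45, 85]

(1,0) stack=L1,L3,L4,L5; from [0,0,0]:
after L1 α=1/2: [105/2, 11/2, 122]
after L3 α=2/3: [79/2, 299/6, 394/3]
after L4 α=1/2: [303/4, 1115/12, 499/6]
after L5 α=5/7: [2573/14, 3845/42, 4234/21]
= [184, 92, 202]

at x=1,y=1 over L1,L3,L4,L5,L6:
after L1 α=1/5: [119/5, 79/5, 133/5]
after L3 α=1/7: [1299/35, 1139/35, 1268/35]
after L4 α=0: [1299/35, 1139/35, 1268/35]
after L5 α=3/4: [1437/70, 7237/70, 4733/140]
after L6 α=3/4: [34827/280, 32647/280, 66473/560]
→ [124, 117, 119]

query (0,0) [L1,L3,L4,L5,L6] — begin 0,0,0
L1 α=1/2: [17, 32, 125/2]
L3 α=2/5: [299/5, 48, 211/2]
L4 α=6/7: [167/5, 276/7, 1195/14]
L5 α=1/2: [967/10, 446/7, 1811/28]
L6 α=1/4: [4281/40, 520/7, 12489/112]
→ [107, 74, 112]

at x=0,y=0 over L1,L3,L4,L5,L6,L7:
+L1 (α=1/2) → [17, 32, 125/2]
+L3 (α=2/5) → [299/5, 48, 211/2]
+L4 (α=6/7) → [167/5, 276/7, 1195/14]
+L5 (α=1/2) → [967/10, 446/7, 1811/28]
+L6 (α=1/4) → [4281/40, 520/7, 12489/112]
+L7 (α=1/2) → [12121/80, 568/7, 30633/224]
rounded: [152, 81, 137]

at x=2,y=2 over L1,L3,L4,L5,L6,L7:
L1 α=1/6: [27, 32, 53/3]
L3 α=5/6: [497/6, 757/6, 1159/9]
L4 α=2/7: [4537/42, 4493/42, 9935/63]
L5 α=1: [70, 135, 192]
L6 α=3/5: [461/5, 678/5, 501/5]
L7 α=1/2: [633/5, 809/5, 871/10]
rounded: [127, 162, 87]

(1,1) stack=L1,L3,L4,L5,L6,L7; from [0,0,0]:
after L1 α=1/5: [119/5, 79/5, 133/5]
after L3 α=1/7: [1299/35, 1139/35, 1268/35]
after L4 α=0: [1299/35, 1139/35, 1268/35]
after L5 α=3/4: [1437/70, 7237/70, 4733/140]
after L6 α=3/4: [34827/280, 32647/280, 66473/560]
after L7 α=2/5: [218161/1400, 204341/1400, 252059/2800]
→ [156, 146, 90]
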